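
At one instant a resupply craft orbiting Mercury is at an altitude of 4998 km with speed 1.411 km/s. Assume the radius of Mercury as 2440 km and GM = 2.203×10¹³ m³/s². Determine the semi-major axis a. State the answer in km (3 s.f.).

r = 2440 + 4998 = 7438.0 km = 7.438×10⁶ m.
Specific orbital energy ε = v²/2 − μ/r = (1411)²/2 − 2.203×10¹³/7.438×10⁶ = -1.966×10⁶ J/kg.
Since ε = −μ/(2a), a = −μ/(2ε) = 5.602×10⁶ m = 5601.7 km.

a ≈ 5600 km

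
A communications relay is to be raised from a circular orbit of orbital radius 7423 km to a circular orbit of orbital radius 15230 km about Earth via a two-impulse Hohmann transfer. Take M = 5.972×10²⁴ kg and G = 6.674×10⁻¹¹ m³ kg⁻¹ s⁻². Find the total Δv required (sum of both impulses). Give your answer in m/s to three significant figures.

μ = GM = 6.674×10⁻¹¹ × 5.972×10²⁴ = 3.986×10¹⁴ m³/s².
r₁ = 7423 km = 7.423×10⁶ m.
r₂ = 15230 km = 1.523×10⁷ m.
Transfer ellipse a_t = (r₁ + r₂)/2 = 1.133×10⁷ m.
At r₁: circular v_c1 = √(μ/r₁) = 7328 m/s; transfer-perigee v_p = √[μ(2/r₁ − 1/a_t)] = 8497 m/s.
Δv₁ = v_p − v_c1 = 1169 m/s.
At r₂: circular v_c2 = √(μ/r₂) = 5116 m/s; transfer-apogee v_a = √[μ(2/r₂ − 1/a_t)] = 4141 m/s.
Δv₂ = v_c2 − v_a = 974.3 m/s.
Total Δv = Δv₁ + Δv₂ = 2144 m/s.

Δv_total ≈ 2140 m/s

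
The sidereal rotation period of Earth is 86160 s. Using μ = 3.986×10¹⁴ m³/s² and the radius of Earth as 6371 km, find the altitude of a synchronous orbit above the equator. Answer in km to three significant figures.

h_sync ≈ 35800 km

A synchronous orbit has period T, so by Kepler's third law a = (μT²/4π²)^(1/3).
μT²/4π² = 3.986×10¹⁴ × (8.616×10⁴)² / 39.48 = 7.495×10²² m³.
a = 4.216×10⁷ m = 42163 km.
Altitude h = a − R = 42163 − 6371 = 35792 km.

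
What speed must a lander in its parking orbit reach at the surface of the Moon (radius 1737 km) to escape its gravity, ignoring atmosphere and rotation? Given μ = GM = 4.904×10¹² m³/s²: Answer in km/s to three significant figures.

v_esc ≈ 2.38 km/s

r = R = 1.737×10⁶ m.
Escape speed v_esc = √(2μ/r) = √(2 × 4.904×10¹² / 1.737×10⁶) = √(5.647×10⁶) = 2376 m/s.
= 2.376 km/s.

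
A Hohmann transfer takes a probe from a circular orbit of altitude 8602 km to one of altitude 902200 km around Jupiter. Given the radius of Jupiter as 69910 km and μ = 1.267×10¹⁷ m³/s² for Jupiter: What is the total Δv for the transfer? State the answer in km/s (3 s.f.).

r₁ = 69910 + 8602 = 78512 km = 7.8512×10⁷ m.
r₂ = 69910 + 902200 = 972110 km = 9.7211×10⁸ m.
Transfer ellipse a_t = (r₁ + r₂)/2 = 5.253×10⁸ m.
At r₁: circular v_c1 = √(μ/r₁) = 40170 m/s; transfer-perijove v_p = √[μ(2/r₁ − 1/a_t)] = 54650 m/s.
Δv₁ = v_p − v_c1 = 14480 m/s.
At r₂: circular v_c2 = √(μ/r₂) = 11420 m/s; transfer-apojove v_a = √[μ(2/r₂ − 1/a_t)] = 4414 m/s.
Δv₂ = v_c2 − v_a = 7003 m/s.
Total Δv = Δv₁ + Δv₂ = 21480 m/s = 21.48 km/s.

Δv_total ≈ 21.5 km/s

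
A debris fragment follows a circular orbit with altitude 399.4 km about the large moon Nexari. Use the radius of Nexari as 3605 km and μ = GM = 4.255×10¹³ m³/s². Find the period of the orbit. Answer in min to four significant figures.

r = 3605 + 399.4 = 4004.4 km = 4.0044×10⁶ m.
Kepler's third law: T = 2π√(r³/μ) = 2π√((4.004×10⁶)³ / 4.255×10¹³).
r³/μ = 1.509×10⁶ s², so T = 2π × 1.228×10³ = 7.719×10³ s.
Converting: 7.719×10³ s ÷ 60.00 = 128.6 min.

T ≈ 128.6 min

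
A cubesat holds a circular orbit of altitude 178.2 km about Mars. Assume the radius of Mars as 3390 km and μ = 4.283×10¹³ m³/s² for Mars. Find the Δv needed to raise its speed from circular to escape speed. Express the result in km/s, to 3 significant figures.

r = 3390 + 178.2 = 3568.2 km = 3.5682×10⁶ m.
Circular speed v_c = √(μ/r) = 3465 m/s.
Escape speed v_esc = √(2μ/r) = √2 × v_c = 4900 m/s.
Δv = v_esc − v_c = 1435 m/s = 1.435 km/s.

Δv ≈ 1.44 km/s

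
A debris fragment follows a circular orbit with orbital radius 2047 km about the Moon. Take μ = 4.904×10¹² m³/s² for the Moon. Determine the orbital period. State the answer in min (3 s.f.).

T ≈ 138 min

r = 2047 km = 2.047×10⁶ m.
Kepler's third law: T = 2π√(r³/μ) = 2π√((2.047×10⁶)³ / 4.904×10¹²).
r³/μ = 1.749×10⁶ s², so T = 2π × 1.323×10³ = 8.310×10³ s.
Converting: 8.310×10³ s ÷ 60.00 = 138.5 min.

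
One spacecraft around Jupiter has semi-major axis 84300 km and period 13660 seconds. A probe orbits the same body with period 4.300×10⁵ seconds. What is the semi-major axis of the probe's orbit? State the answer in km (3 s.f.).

Kepler's third law: a³ ∝ T², so a₂ = a₁ (T₂/T₁)^(2/3).
T₂/T₁ = 31.48, (T₂/T₁)^(2/3) = 9.970.
a₂ = 84300 × 9.970 = 8.404×10⁵ km.

a₂ ≈ 8.40×10⁵ km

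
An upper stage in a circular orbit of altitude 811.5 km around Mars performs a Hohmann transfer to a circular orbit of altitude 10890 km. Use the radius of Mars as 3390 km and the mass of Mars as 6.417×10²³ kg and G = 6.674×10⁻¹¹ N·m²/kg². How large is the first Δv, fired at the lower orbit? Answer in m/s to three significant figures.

μ = GM = 6.674×10⁻¹¹ × 6.417×10²³ = 4.283×10¹³ m³/s².
r₁ = 3390 + 811.5 = 4201.5 km = 4.2015×10⁶ m.
r₂ = 3390 + 10890 = 14280 km = 1.4280×10⁷ m.
Transfer ellipse a_t = (r₁ + r₂)/2 = 9.241×10⁶ m.
At r₁: circular v_c1 = √(μ/r₁) = 3193 m/s; transfer-periapsis v_p = √[μ(2/r₁ − 1/a_t)] = 3969 m/s.
Δv₁ = v_p − v_c1 = 776.2 m/s.

Δv ≈ 776 m/s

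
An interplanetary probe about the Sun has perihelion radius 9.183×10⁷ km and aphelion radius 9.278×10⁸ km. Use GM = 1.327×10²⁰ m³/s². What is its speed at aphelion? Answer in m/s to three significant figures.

Semi-major axis a = (r_p + r_a)/2 = 5.0982×10⁸ km = 5.098×10¹¹ m.
Vis-viva: v² = μ(2/r − 1/a) = 1.327×10²⁰ × (2.156×10⁻¹² − 1.961×10⁻¹²) = 2.576×10⁷ m²/s².
v = 5076 m/s.

v ≈ 5080 m/s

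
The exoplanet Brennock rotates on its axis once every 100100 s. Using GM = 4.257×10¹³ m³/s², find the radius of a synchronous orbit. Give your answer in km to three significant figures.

r_sync ≈ 22100 km

A synchronous orbit has period T, so by Kepler's third law a = (μT²/4π²)^(1/3).
μT²/4π² = 4.257×10¹³ × (1.001×10⁵)² / 39.48 = 1.080×10²² m³.
a = 2.211×10⁷ m = 22107 km.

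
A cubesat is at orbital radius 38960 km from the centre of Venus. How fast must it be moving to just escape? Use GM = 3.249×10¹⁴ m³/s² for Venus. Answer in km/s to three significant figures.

v_esc ≈ 4.08 km/s

r = 38960 km = 3.896×10⁷ m.
Escape speed v_esc = √(2μ/r) = √(2 × 3.249×10¹⁴ / 3.896×10⁷) = √(1.668×10⁷) = 4084 m/s.
= 4.084 km/s.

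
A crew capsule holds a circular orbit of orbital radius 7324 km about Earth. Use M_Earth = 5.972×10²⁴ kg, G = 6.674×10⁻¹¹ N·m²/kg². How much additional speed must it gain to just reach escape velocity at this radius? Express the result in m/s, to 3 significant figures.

Δv ≈ 3060 m/s

μ = GM = 6.674×10⁻¹¹ × 5.972×10²⁴ = 3.986×10¹⁴ m³/s².
r = 7324 km = 7.324×10⁶ m.
Circular speed v_c = √(μ/r) = 7377 m/s.
Escape speed v_esc = √(2μ/r) = √2 × v_c = 10430 m/s.
Δv = v_esc − v_c = 3056 m/s.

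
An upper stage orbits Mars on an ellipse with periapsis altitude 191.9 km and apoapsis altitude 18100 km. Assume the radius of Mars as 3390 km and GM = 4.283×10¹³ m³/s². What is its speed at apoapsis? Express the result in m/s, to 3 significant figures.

v ≈ 755 m/s

r_p = 3390 + 191.9 = 3581.9 km = 3.5819×10⁶ m.
r_a = 3390 + 18100 = 21490 km = 2.1490×10⁷ m.
Semi-major axis a = (r_p + r_a)/2 = 12536 km = 1.254×10⁷ m.
Vis-viva: v² = μ(2/r − 1/a) = 4.283×10¹³ × (9.307×10⁻⁸ − 7.977×10⁻⁸) = 5.695×10⁵ m²/s².
v = 754.6 m/s.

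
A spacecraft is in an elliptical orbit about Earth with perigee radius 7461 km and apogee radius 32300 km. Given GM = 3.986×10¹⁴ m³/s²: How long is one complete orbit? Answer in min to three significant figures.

T ≈ 465 min

Semi-major axis a = (r_p + r_a)/2 = (7461.0 + 32300)/2 = 19880 km = 1.988×10⁷ m.
By Kepler's third law T = 2π√(a³/μ) = 2π × 4.440×10³ = 2.790×10⁴ s.
= 464.9 min.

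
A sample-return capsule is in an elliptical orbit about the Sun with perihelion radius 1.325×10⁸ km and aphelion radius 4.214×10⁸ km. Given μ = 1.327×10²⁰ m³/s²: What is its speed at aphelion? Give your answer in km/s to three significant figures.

Semi-major axis a = (r_p + r_a)/2 = 2.7695×10⁸ km = 2.770×10¹¹ m.
Vis-viva: v² = μ(2/r − 1/a) = 1.327×10²⁰ × (4.746×10⁻¹² − 3.611×10⁻¹²) = 1.507×10⁸ m²/s².
v = 12270 m/s = 12.27 km/s.

v ≈ 12.3 km/s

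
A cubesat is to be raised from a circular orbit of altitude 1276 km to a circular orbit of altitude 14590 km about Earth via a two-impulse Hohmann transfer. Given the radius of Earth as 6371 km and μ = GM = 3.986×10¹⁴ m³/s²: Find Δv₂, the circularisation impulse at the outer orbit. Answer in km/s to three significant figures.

r₁ = 6371 + 1276 = 7647.0 km = 7.6470×10⁶ m.
r₂ = 6371 + 14590 = 20961 km = 2.0961×10⁷ m.
Transfer ellipse a_t = (r₁ + r₂)/2 = 1.430×10⁷ m.
At r₁: circular v_c1 = √(μ/r₁) = 7220 m/s; transfer-perigee v_p = √[μ(2/r₁ − 1/a_t)] = 8740 m/s.
At r₂: circular v_c2 = √(μ/r₂) = 4361 m/s; transfer-apogee v_a = √[μ(2/r₂ − 1/a_t)] = 3188 m/s.
Δv₂ = v_c2 − v_a = 1172 m/s.
= 1.172 km/s.

Δv ≈ 1.17 km/s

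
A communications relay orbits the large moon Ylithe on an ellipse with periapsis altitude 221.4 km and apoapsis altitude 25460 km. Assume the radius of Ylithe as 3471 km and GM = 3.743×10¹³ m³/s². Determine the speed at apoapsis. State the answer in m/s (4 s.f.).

v ≈ 541.2 m/s

r_p = 3471 + 221.4 = 3692.4 km = 3.6924×10⁶ m.
r_a = 3471 + 25460 = 28931 km = 2.8931×10⁷ m.
Semi-major axis a = (r_p + r_a)/2 = 16312 km = 1.631×10⁷ m.
Vis-viva: v² = μ(2/r − 1/a) = 3.743×10¹³ × (6.913×10⁻⁸ − 6.131×10⁻⁸) = 2.929×10⁵ m²/s².
v = 541.2 m/s.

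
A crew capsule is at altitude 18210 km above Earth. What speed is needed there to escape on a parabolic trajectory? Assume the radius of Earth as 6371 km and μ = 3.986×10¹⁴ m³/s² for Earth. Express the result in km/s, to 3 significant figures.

r = 6371 + 18210 = 24581 km = 2.4581×10⁷ m.
Escape speed v_esc = √(2μ/r) = √(2 × 3.986×10¹⁴ / 2.458×10⁷) = √(3.243×10⁷) = 5695 m/s.
= 5.695 km/s.

v_esc ≈ 5.69 km/s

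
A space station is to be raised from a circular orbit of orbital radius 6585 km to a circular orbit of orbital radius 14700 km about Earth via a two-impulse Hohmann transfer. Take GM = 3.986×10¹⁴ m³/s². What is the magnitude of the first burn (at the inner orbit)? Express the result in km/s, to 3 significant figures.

r₁ = 6585 km = 6.585×10⁶ m.
r₂ = 14700 km = 1.470×10⁷ m.
Transfer ellipse a_t = (r₁ + r₂)/2 = 1.064×10⁷ m.
At r₁: circular v_c1 = √(μ/r₁) = 7780 m/s; transfer-perigee v_p = √[μ(2/r₁ − 1/a_t)] = 9144 m/s.
Δv₁ = v_p − v_c1 = 1364 m/s.
= 1.364 km/s.

Δv ≈ 1.36 km/s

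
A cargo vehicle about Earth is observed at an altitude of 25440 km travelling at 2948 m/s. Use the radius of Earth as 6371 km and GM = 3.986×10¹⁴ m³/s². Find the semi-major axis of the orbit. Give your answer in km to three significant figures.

r = 6371 + 25440 = 31811 km = 3.181×10⁷ m.
Vis-viva rearranged: 1/a = 2/r − v²/μ = 6.287×10⁻⁸ − 2.180×10⁻⁸ = 4.107×10⁻⁸ m⁻¹.
a = 2.435×10⁷ m = 24350 km.

a ≈ 24300 km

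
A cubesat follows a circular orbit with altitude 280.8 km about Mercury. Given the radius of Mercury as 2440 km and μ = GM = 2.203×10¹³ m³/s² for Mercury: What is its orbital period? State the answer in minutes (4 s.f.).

T ≈ 100.1 minutes

r = 2440 + 280.8 = 2720.8 km = 2.7208×10⁶ m.
Kepler's third law: T = 2π√(r³/μ) = 2π√((2.721×10⁶)³ / 2.203×10¹³).
r³/μ = 9.143×10⁵ s², so T = 2π × 9.562×10² = 6.008×10³ s.
Converting: 6.008×10³ s ÷ 60.00 = 100.1 minutes.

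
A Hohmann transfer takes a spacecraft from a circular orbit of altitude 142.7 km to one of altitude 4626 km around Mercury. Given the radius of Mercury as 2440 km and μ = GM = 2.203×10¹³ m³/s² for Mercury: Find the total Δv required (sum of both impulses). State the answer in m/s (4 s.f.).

Δv_total ≈ 1088 m/s

r₁ = 2440 + 142.7 = 2582.7 km = 2.5827×10⁶ m.
r₂ = 2440 + 4626 = 7066.0 km = 7.0660×10⁶ m.
Transfer ellipse a_t = (r₁ + r₂)/2 = 4.824×10⁶ m.
At r₁: circular v_c1 = √(μ/r₁) = 2921 m/s; transfer-periherm v_p = √[μ(2/r₁ − 1/a_t)] = 3535 m/s.
Δv₁ = v_p − v_c1 = 614.0 m/s.
At r₂: circular v_c2 = √(μ/r₂) = 1766 m/s; transfer-apoherm v_a = √[μ(2/r₂ − 1/a_t)] = 1292 m/s.
Δv₂ = v_c2 − v_a = 473.8 m/s.
Total Δv = Δv₁ + Δv₂ = 1088 m/s.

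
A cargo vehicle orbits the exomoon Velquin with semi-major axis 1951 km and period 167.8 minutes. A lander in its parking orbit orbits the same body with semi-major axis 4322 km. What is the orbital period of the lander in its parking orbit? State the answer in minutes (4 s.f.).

Kepler's third law: T² ∝ a³, so T₂ = T₁ (a₂/a₁)^(3/2).
a₂/a₁ = 2.215, (a₂/a₁)^(3/2) = 3.297.
T₂ = 167.8 × 3.297 = 553.3 minutes.

T₂ ≈ 553.3 minutes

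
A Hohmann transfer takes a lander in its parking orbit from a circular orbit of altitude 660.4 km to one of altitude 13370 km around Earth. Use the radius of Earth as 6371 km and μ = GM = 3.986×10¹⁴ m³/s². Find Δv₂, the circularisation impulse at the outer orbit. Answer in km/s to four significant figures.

r₁ = 6371 + 660.4 = 7031.4 km = 7.0314×10⁶ m.
r₂ = 6371 + 13370 = 19741 km = 1.9741×10⁷ m.
Transfer ellipse a_t = (r₁ + r₂)/2 = 1.339×10⁷ m.
At r₁: circular v_c1 = √(μ/r₁) = 7529 m/s; transfer-perigee v_p = √[μ(2/r₁ − 1/a_t)] = 9143 m/s.
At r₂: circular v_c2 = √(μ/r₂) = 4493 m/s; transfer-apogee v_a = √[μ(2/r₂ − 1/a_t)] = 3257 m/s.
Δv₂ = v_c2 − v_a = 1237 m/s.
= 1.237 km/s.

Δv ≈ 1.237 km/s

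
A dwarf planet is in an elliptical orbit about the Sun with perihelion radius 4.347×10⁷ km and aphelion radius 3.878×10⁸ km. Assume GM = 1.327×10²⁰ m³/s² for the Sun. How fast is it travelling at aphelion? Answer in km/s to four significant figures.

Semi-major axis a = (r_p + r_a)/2 = 2.1564×10⁸ km = 2.156×10¹¹ m.
Vis-viva: v² = μ(2/r − 1/a) = 1.327×10²⁰ × (5.157×10⁻¹² − 4.637×10⁻¹²) = 6.898×10⁷ m²/s².
v = 8306 m/s = 8.306 km/s.

v ≈ 8.306 km/s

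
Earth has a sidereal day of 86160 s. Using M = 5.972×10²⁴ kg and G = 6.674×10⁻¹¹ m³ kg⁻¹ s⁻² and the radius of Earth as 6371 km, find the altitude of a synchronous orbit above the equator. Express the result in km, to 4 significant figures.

μ = GM = 6.674×10⁻¹¹ × 5.972×10²⁴ = 3.986×10¹⁴ m³/s².
A synchronous orbit has period T, so by Kepler's third law a = (μT²/4π²)^(1/3).
μT²/4π² = 3.986×10¹⁴ × (8.616×10⁴)² / 39.48 = 7.495×10²² m³.
a = 4.216×10⁷ m = 42162 km.
Altitude h = a − R = 42162 − 6371 = 35791 km.

h_sync ≈ 35790 km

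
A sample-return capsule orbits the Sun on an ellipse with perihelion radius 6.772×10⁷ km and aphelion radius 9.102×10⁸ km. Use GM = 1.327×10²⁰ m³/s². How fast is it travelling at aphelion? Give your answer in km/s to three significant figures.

v ≈ 4.49 km/s

Semi-major axis a = (r_p + r_a)/2 = 4.8896×10⁸ km = 4.890×10¹¹ m.
Vis-viva: v² = μ(2/r − 1/a) = 1.327×10²⁰ × (2.197×10⁻¹² − 2.045×10⁻¹²) = 2.019×10⁷ m²/s².
v = 4494 m/s = 4.494 km/s.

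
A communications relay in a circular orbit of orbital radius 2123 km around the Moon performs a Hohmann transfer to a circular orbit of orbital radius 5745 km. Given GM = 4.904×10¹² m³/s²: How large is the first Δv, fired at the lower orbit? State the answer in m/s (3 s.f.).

r₁ = 2123 km = 2.123×10⁶ m.
r₂ = 5745 km = 5.745×10⁶ m.
Transfer ellipse a_t = (r₁ + r₂)/2 = 3.934×10⁶ m.
At r₁: circular v_c1 = √(μ/r₁) = 1520 m/s; transfer-perilune v_p = √[μ(2/r₁ − 1/a_t)] = 1837 m/s.
Δv₁ = v_p − v_c1 = 316.8 m/s.

Δv ≈ 317 m/s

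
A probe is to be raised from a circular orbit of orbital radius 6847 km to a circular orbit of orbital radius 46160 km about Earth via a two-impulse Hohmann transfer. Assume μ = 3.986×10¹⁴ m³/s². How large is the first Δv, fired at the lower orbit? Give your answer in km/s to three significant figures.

r₁ = 6847 km = 6.847×10⁶ m.
r₂ = 46160 km = 4.616×10⁷ m.
Transfer ellipse a_t = (r₁ + r₂)/2 = 2.650×10⁷ m.
At r₁: circular v_c1 = √(μ/r₁) = 7630 m/s; transfer-perigee v_p = √[μ(2/r₁ − 1/a_t)] = 10070 m/s.
Δv₁ = v_p − v_c1 = 2439 m/s.
= 2.439 km/s.

Δv ≈ 2.44 km/s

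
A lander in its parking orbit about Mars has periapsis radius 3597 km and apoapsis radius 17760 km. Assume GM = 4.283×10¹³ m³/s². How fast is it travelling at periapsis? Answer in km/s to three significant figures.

Semi-major axis a = (r_p + r_a)/2 = 10678 km = 1.068×10⁷ m.
Vis-viva: v² = μ(2/r − 1/a) = 4.283×10¹³ × (5.560×10⁻⁷ − 9.365×10⁻⁸) = 1.980×10⁷ m²/s².
v = 4450 m/s = 4.450 km/s.

v ≈ 4.45 km/s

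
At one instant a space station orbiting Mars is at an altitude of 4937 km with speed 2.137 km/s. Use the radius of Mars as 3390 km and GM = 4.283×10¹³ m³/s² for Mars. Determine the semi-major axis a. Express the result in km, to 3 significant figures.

a ≈ 7490 km

r = 3390 + 4937 = 8327.0 km = 8.327×10⁶ m.
Vis-viva rearranged: 1/a = 2/r − v²/μ = 2.402×10⁻⁷ − 1.066×10⁻⁷ = 1.336×10⁻⁷ m⁻¹.
a = 7.487×10⁶ m = 7487.4 km.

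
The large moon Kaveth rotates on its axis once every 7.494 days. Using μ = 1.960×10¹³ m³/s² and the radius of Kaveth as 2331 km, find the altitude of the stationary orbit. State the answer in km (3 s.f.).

T = 7.494 days = 6.475×10⁵ s.
A synchronous orbit has period T, so by Kepler's third law a = (μT²/4π²)^(1/3).
μT²/4π² = 1.960×10¹³ × (6.475×10⁵)² / 39.48 = 2.081×10²³ m³.
a = 5.926×10⁷ m = 59263 km.
Altitude h = a − R = 59263 − 2331 = 56932 km.

h_sync ≈ 56900 km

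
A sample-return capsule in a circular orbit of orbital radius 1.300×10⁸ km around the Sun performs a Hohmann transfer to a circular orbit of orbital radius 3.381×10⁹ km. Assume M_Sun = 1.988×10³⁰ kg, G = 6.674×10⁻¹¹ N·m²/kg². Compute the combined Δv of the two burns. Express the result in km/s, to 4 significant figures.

Δv_total ≈ 16.95 km/s

μ = GM = 6.674×10⁻¹¹ × 1.988×10³⁰ = 1.327×10²⁰ m³/s².
r₁ = 1.300×10⁸ km = 1.300×10¹¹ m.
r₂ = 3.381×10⁹ km = 3.381×10¹² m.
Transfer ellipse a_t = (r₁ + r₂)/2 = 1.756×10¹² m.
At r₁: circular v_c1 = √(μ/r₁) = 31950 m/s; transfer-perihelion v_p = √[μ(2/r₁ − 1/a_t)] = 44340 m/s.
Δv₁ = v_p − v_c1 = 12390 m/s.
At r₂: circular v_c2 = √(μ/r₂) = 6264 m/s; transfer-aphelion v_a = √[μ(2/r₂ − 1/a_t)] = 1705 m/s.
Δv₂ = v_c2 − v_a = 4560 m/s.
Total Δv = Δv₁ + Δv₂ = 16950 m/s = 16.95 km/s.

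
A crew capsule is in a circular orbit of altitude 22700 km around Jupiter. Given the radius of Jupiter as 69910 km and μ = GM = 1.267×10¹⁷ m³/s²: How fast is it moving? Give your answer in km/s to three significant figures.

r = 69910 + 22700 = 92610 km = 9.2610×10⁷ m.
For a circular orbit v = √(μ/r) = √(1.267×10¹⁷ / 9.261×10⁷) = √(1.368×10⁹) = 36990 m/s.
That is 36.99 km/s.

v ≈ 37.0 km/s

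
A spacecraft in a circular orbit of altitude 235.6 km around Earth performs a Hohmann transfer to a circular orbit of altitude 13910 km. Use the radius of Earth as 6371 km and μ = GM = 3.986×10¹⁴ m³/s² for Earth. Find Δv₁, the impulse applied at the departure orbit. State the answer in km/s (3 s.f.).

Δv ≈ 1.77 km/s

r₁ = 6371 + 235.6 = 6606.6 km = 6.6066×10⁶ m.
r₂ = 6371 + 13910 = 20281 km = 2.0281×10⁷ m.
Transfer ellipse a_t = (r₁ + r₂)/2 = 1.344×10⁷ m.
At r₁: circular v_c1 = √(μ/r₁) = 7767 m/s; transfer-perigee v_p = √[μ(2/r₁ − 1/a_t)] = 9540 m/s.
Δv₁ = v_p − v_c1 = 1773 m/s.
= 1.773 km/s.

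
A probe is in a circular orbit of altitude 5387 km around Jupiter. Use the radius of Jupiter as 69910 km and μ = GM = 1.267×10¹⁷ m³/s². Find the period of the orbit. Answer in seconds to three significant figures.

T ≈ 11500 seconds

r = 69910 + 5387 = 75297 km = 7.5297×10⁷ m.
Kepler's third law: T = 2π√(r³/μ) = 2π√((7.530×10⁷)³ / 1.267×10¹⁷).
r³/μ = 3.369×10⁶ s², so T = 2π × 1.836×10³ = 1.153×10⁴ s.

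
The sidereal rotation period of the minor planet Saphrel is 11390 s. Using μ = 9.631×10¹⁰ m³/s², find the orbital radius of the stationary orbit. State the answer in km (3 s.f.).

r_sync ≈ 681 km

A synchronous orbit has period T, so by Kepler's third law a = (μT²/4π²)^(1/3).
μT²/4π² = 9.631×10¹⁰ × (1.139×10⁴)² / 39.48 = 3.165×10¹⁷ m³.
a = 6.815×10⁵ m = 681.48 km.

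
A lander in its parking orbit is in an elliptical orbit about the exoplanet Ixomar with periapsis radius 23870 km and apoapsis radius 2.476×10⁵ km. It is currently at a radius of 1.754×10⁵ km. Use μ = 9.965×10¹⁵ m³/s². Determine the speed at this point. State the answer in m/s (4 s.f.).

v ≈ 6341 m/s

Semi-major axis a = (r_p + r_a)/2 = 1.3574×10⁵ km = 1.357×10⁸ m.
Vis-viva: v² = μ(2/r − 1/a) = 9.965×10¹⁵ × (1.140×10⁻⁸ − 7.367×10⁻⁹) = 4.021×10⁷ m²/s².
v = 6341 m/s.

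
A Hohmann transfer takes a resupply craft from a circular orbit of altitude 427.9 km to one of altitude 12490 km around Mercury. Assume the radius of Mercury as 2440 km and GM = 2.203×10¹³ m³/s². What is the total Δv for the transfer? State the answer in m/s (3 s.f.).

r₁ = 2440 + 427.9 = 2867.9 km = 2.8679×10⁶ m.
r₂ = 2440 + 12490 = 14930 km = 1.4930×10⁷ m.
Transfer ellipse a_t = (r₁ + r₂)/2 = 8.899×10⁶ m.
At r₁: circular v_c1 = √(μ/r₁) = 2772 m/s; transfer-periherm v_p = √[μ(2/r₁ − 1/a_t)] = 3590 m/s.
Δv₁ = v_p − v_c1 = 818.4 m/s.
At r₂: circular v_c2 = √(μ/r₂) = 1215 m/s; transfer-apoherm v_a = √[μ(2/r₂ − 1/a_t)] = 689.6 m/s.
Δv₂ = v_c2 − v_a = 525.1 m/s.
Total Δv = Δv₁ + Δv₂ = 1343 m/s.

Δv_total ≈ 1340 m/s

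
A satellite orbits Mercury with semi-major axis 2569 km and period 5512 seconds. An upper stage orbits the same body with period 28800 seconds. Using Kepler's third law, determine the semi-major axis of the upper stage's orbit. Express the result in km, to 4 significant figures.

Kepler's third law: a³ ∝ T², so a₂ = a₁ (T₂/T₁)^(2/3).
T₂/T₁ = 5.225, (T₂/T₁)^(2/3) = 3.011.
a₂ = 2569 × 3.011 = 7735 km.

a₂ ≈ 7735 km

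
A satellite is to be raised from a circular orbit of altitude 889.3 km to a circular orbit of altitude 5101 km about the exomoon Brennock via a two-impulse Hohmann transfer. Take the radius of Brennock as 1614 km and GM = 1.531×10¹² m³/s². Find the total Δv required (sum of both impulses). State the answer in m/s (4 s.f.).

r₁ = 1614 + 889.3 = 2503.3 km = 2.5033×10⁶ m.
r₂ = 1614 + 5101 = 6715.0 km = 6.7150×10⁶ m.
Transfer ellipse a_t = (r₁ + r₂)/2 = 4.609×10⁶ m.
At r₁: circular v_c1 = √(μ/r₁) = 782.0 m/s; transfer-periapsis v_p = √[μ(2/r₁ − 1/a_t)] = 943.9 m/s.
Δv₁ = v_p − v_c1 = 161.9 m/s.
At r₂: circular v_c2 = √(μ/r₂) = 477.5 m/s; transfer-apoapsis v_a = √[μ(2/r₂ − 1/a_t)] = 351.9 m/s.
Δv₂ = v_c2 − v_a = 125.6 m/s.
Total Δv = Δv₁ + Δv₂ = 287.5 m/s.

Δv_total ≈ 287.5 m/s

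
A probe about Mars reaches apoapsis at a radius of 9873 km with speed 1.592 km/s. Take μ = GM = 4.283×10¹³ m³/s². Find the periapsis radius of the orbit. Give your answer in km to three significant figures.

periapsis radius ≈ 4070 km

r_a = 9.873×10⁶ m.
Specific energy ε = v²/2 − μ/r = -3.071×10⁶ J/kg, so a = −μ/(2ε) = 6.974×10⁶ m.
The apsides satisfy r_p + r_a = 2a, so the periapsis radius is 2a − r_a = 4.074×10⁶ m = 4074.2 km.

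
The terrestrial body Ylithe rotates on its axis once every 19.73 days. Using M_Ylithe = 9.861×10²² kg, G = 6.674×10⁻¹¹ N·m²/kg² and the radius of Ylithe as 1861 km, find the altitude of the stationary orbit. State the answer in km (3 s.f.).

μ = GM = 6.674×10⁻¹¹ × 9.861×10²² = 6.581×10¹² m³/s².
T = 19.73 days = 1.705×10⁶ s.
A synchronous orbit has period T, so by Kepler's third law a = (μT²/4π²)^(1/3).
μT²/4π² = 6.581×10¹² × (1.705×10⁶)² / 39.48 = 4.844×10²³ m³.
a = 7.854×10⁷ m = 78537 km.
Altitude h = a − R = 78537 − 1861 = 76676 km.

h_sync ≈ 76700 km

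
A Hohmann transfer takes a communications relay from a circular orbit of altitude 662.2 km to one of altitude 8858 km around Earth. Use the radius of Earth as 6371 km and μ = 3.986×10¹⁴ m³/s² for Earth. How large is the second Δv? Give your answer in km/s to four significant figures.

r₁ = 6371 + 662.2 = 7033.2 km = 7.0332×10⁶ m.
r₂ = 6371 + 8858 = 15229 km = 1.5229×10⁷ m.
Transfer ellipse a_t = (r₁ + r₂)/2 = 1.113×10⁷ m.
At r₁: circular v_c1 = √(μ/r₁) = 7528 m/s; transfer-perigee v_p = √[μ(2/r₁ − 1/a_t)] = 8806 m/s.
At r₂: circular v_c2 = √(μ/r₂) = 5116 m/s; transfer-apogee v_a = √[μ(2/r₂ − 1/a_t)] = 4067 m/s.
Δv₂ = v_c2 − v_a = 1049 m/s.
= 1.049 km/s.

Δv ≈ 1.049 km/s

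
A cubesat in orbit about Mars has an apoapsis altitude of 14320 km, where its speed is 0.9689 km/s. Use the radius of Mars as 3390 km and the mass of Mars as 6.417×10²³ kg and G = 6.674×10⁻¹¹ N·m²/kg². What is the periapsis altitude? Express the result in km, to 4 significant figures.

periapsis altitude ≈ 875.5 km

μ = GM = 6.674×10⁻¹¹ × 6.417×10²³ = 4.283×10¹³ m³/s².
r_a = 3390 + 14320 = 17710 km = 1.771×10⁷ m.
Specific energy ε = v²/2 − μ/r = -1.949×10⁶ J/kg, so a = −μ/(2ε) = 1.099×10⁷ m.
The apsides satisfy r_p + r_a = 2a, so the periapsis radius is 2a − r_a = 4.265×10⁶ m = 4265.5 km.
Periapsis altitude = 4265.5 − 3390 = 875.46 km.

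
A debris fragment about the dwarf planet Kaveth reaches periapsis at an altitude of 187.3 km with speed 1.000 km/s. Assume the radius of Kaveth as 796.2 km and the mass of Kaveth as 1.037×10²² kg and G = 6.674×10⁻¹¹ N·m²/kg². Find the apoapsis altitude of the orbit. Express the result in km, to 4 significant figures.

μ = GM = 6.674×10⁻¹¹ × 1.037×10²² = 6.921×10¹¹ m³/s².
r_p = 796.2 + 187.3 = 983.50 km = 9.835×10⁵ m.
Specific energy ε = v²/2 − μ/r = -2.037×10⁵ J/kg, so a = −μ/(2ε) = 1.699×10⁶ m.
The apsides satisfy r_p + r_a = 2a, so the apoapsis radius is 2a − r_p = 2.414×10⁶ m = 2414.0 km.
Apoapsis altitude = 2414.0 − 796.2 = 1617.8 km.

apoapsis altitude ≈ 1618 km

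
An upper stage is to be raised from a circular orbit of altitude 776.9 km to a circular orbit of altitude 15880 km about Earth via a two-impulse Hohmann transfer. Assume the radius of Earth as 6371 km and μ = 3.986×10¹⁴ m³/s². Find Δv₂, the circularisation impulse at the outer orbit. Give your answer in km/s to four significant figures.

Δv ≈ 1.281 km/s

r₁ = 6371 + 776.9 = 7147.9 km = 7.1479×10⁶ m.
r₂ = 6371 + 15880 = 22251 km = 2.2251×10⁷ m.
Transfer ellipse a_t = (r₁ + r₂)/2 = 1.470×10⁷ m.
At r₁: circular v_c1 = √(μ/r₁) = 7468 m/s; transfer-perigee v_p = √[μ(2/r₁ − 1/a_t)] = 9188 m/s.
At r₂: circular v_c2 = √(μ/r₂) = 4232 m/s; transfer-apogee v_a = √[μ(2/r₂ − 1/a_t)] = 2951 m/s.
Δv₂ = v_c2 − v_a = 1281 m/s.
= 1.281 km/s.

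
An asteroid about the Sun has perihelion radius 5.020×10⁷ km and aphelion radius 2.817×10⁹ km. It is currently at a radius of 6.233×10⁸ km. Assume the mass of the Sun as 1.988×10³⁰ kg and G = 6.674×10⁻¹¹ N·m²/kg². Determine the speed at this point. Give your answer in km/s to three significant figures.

v ≈ 18.3 km/s

μ = GM = 6.674×10⁻¹¹ × 1.988×10³⁰ = 1.327×10²⁰ m³/s².
Semi-major axis a = (r_p + r_a)/2 = 1.4336×10⁹ km = 1.434×10¹² m.
Vis-viva: v² = μ(2/r − 1/a) = 1.327×10²⁰ × (3.209×10⁻¹² − 6.975×10⁻¹³) = 3.332×10⁸ m²/s².
v = 18250 m/s = 18.25 km/s.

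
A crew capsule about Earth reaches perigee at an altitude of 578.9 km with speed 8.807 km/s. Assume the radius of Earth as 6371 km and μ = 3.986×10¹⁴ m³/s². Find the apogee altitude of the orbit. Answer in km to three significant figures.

r_p = 6371 + 578.9 = 6949.9 km = 6.950×10⁶ m.
Specific energy ε = v²/2 − μ/r = -1.857×10⁷ J/kg, so a = −μ/(2ε) = 1.073×10⁷ m.
The apsides satisfy r_p + r_a = 2a, so the apogee radius is 2a − r_p = 1.451×10⁷ m = 14513 km.
Apogee altitude = 14513 − 6371 = 8141.8 km.

apogee altitude ≈ 8140 km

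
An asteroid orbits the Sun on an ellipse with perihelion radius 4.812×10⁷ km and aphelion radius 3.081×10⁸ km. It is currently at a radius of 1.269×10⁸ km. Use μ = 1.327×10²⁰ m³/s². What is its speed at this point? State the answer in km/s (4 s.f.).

Semi-major axis a = (r_p + r_a)/2 = 1.7811×10⁸ km = 1.781×10¹¹ m.
Vis-viva: v² = μ(2/r − 1/a) = 1.327×10²⁰ × (1.576×10⁻¹¹ − 5.615×10⁻¹²) = 1.346×10⁹ m²/s².
v = 36690 m/s = 36.69 km/s.

v ≈ 36.69 km/s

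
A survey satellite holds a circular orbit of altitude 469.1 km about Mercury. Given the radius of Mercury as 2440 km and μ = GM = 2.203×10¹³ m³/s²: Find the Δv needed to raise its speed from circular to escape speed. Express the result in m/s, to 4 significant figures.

Δv ≈ 1140 m/s

r = 2440 + 469.1 = 2909.1 km = 2.9091×10⁶ m.
Circular speed v_c = √(μ/r) = 2752 m/s.
Escape speed v_esc = √(2μ/r) = √2 × v_c = 3892 m/s.
Δv = v_esc − v_c = 1140 m/s.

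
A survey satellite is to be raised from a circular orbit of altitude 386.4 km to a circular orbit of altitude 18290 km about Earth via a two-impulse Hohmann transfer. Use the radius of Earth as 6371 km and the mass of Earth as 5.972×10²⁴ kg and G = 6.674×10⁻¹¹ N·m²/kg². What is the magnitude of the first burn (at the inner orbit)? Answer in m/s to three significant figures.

μ = GM = 6.674×10⁻¹¹ × 5.972×10²⁴ = 3.986×10¹⁴ m³/s².
r₁ = 6371 + 386.4 = 6757.4 km = 6.7574×10⁶ m.
r₂ = 6371 + 18290 = 24661 km = 2.4661×10⁷ m.
Transfer ellipse a_t = (r₁ + r₂)/2 = 1.571×10⁷ m.
At r₁: circular v_c1 = √(μ/r₁) = 7680 m/s; transfer-perigee v_p = √[μ(2/r₁ − 1/a_t)] = 9623 m/s.
Δv₁ = v_p − v_c1 = 1943 m/s.

Δv ≈ 1940 m/s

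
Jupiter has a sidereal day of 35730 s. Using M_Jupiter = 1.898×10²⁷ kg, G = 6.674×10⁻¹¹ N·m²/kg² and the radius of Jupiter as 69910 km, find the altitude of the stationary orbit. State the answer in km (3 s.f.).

μ = GM = 6.674×10⁻¹¹ × 1.898×10²⁷ = 1.267×10¹⁷ m³/s².
A synchronous orbit has period T, so by Kepler's third law a = (μT²/4π²)^(1/3).
μT²/4π² = 1.267×10¹⁷ × (3.573×10⁴)² / 39.48 = 4.096×10²⁴ m³.
a = 1.600×10⁸ m = 1.6000×10⁵ km.
Altitude h = a − R = 1.6000×10⁵ − 69910 = 90094 km.

h_sync ≈ 90100 km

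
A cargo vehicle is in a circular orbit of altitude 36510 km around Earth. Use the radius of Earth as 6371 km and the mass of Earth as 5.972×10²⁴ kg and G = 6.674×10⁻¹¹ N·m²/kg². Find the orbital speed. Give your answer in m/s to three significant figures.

v ≈ 3050 m/s

μ = GM = 6.674×10⁻¹¹ × 5.972×10²⁴ = 3.986×10¹⁴ m³/s².
r = 6371 + 36510 = 42881 km = 4.2881×10⁷ m.
For a circular orbit v = √(μ/r) = √(3.986×10¹⁴ / 4.288×10⁷) = √(9.295×10⁶) = 3049 m/s.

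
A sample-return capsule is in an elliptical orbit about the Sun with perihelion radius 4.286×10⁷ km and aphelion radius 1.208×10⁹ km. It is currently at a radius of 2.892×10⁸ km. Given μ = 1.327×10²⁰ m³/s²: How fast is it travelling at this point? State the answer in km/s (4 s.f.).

Semi-major axis a = (r_p + r_a)/2 = 6.2543×10⁸ km = 6.254×10¹¹ m.
Vis-viva: v² = μ(2/r − 1/a) = 1.327×10²⁰ × (6.916×10⁻¹² − 1.599×10⁻¹²) = 7.055×10⁸ m²/s².
v = 26560 m/s = 26.56 km/s.

v ≈ 26.56 km/s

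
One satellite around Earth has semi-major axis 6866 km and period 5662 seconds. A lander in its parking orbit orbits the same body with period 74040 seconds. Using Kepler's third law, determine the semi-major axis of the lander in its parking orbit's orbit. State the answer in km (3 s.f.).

a₂ ≈ 38100 km

Kepler's third law: a³ ∝ T², so a₂ = a₁ (T₂/T₁)^(2/3).
T₂/T₁ = 13.08, (T₂/T₁)^(2/3) = 5.550.
a₂ = 6866 × 5.550 = 38110 km.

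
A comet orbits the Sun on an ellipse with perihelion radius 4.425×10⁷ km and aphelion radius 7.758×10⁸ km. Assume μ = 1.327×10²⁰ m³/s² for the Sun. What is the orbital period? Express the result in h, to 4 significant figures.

Semi-major axis a = (r_p + r_a)/2 = (4.4250×10⁷ + 7.7580×10⁸)/2 = 4.1002×10⁸ km = 4.100×10¹¹ m.
By Kepler's third law T = 2π√(a³/μ) = 2π × 2.279×10⁷ = 1.432×10⁸ s.
= 39780 h.

T ≈ 39780 h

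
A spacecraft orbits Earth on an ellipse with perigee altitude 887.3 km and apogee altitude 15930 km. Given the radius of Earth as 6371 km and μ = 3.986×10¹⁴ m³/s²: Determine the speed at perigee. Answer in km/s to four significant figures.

r_p = 6371 + 887.3 = 7258.3 km = 7.2583×10⁶ m.
r_a = 6371 + 15930 = 22301 km = 2.2301×10⁷ m.
Semi-major axis a = (r_p + r_a)/2 = 14780 km = 1.478×10⁷ m.
Vis-viva: v² = μ(2/r − 1/a) = 3.986×10¹⁴ × (2.755×10⁻⁷ − 6.766×10⁻⁸) = 8.286×10⁷ m²/s².
v = 9103 m/s = 9.103 km/s.

v ≈ 9.103 km/s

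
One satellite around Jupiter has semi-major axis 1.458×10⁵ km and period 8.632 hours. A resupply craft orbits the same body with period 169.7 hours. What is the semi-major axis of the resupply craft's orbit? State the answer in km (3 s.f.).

Kepler's third law: a³ ∝ T², so a₂ = a₁ (T₂/T₁)^(2/3).
T₂/T₁ = 19.66, (T₂/T₁)^(2/3) = 7.284.
a₂ = 1.458×10⁵ × 7.284 = 1.062×10⁶ km.

a₂ ≈ 1.06×10⁶ km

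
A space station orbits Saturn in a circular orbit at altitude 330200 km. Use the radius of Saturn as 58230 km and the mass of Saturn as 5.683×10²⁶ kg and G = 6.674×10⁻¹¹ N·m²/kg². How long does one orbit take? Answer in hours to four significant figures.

T ≈ 68.61 hours

μ = GM = 6.674×10⁻¹¹ × 5.683×10²⁶ = 3.793×10¹⁶ m³/s².
r = 58230 + 330200 = 388430 km = 3.8843×10⁸ m.
Kepler's third law: T = 2π√(r³/μ) = 2π√((3.884×10⁸)³ / 3.793×10¹⁶).
r³/μ = 1.545×10⁹ s², so T = 2π × 3.931×10⁴ = 2.470×10⁵ s.
Converting: 2.470×10⁵ s ÷ 3600 = 68.61 hours.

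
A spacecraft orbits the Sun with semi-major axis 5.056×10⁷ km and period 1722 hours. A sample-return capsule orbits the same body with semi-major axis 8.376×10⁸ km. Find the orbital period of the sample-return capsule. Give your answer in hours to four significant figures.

Kepler's third law: T² ∝ a³, so T₂ = T₁ (a₂/a₁)^(3/2).
a₂/a₁ = 16.57, (a₂/a₁)^(3/2) = 67.43.
T₂ = 1722 × 67.43 = 1.161×10⁵ hours.

T₂ ≈ 1.161×10⁵ hours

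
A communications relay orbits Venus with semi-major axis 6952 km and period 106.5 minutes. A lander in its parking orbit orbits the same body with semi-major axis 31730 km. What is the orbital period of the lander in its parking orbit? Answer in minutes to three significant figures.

T₂ ≈ 1040 minutes

Kepler's third law: T² ∝ a³, so T₂ = T₁ (a₂/a₁)^(3/2).
a₂/a₁ = 4.564, (a₂/a₁)^(3/2) = 9.751.
T₂ = 106.5 × 9.751 = 1038 minutes.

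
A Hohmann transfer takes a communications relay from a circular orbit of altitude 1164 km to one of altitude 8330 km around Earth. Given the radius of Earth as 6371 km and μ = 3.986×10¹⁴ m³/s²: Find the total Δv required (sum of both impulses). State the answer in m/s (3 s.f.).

r₁ = 6371 + 1164 = 7535.0 km = 7.5350×10⁶ m.
r₂ = 6371 + 8330 = 14701 km = 1.4701×10⁷ m.
Transfer ellipse a_t = (r₁ + r₂)/2 = 1.112×10⁷ m.
At r₁: circular v_c1 = √(μ/r₁) = 7273 m/s; transfer-perigee v_p = √[μ(2/r₁ − 1/a_t)] = 8363 m/s.
Δv₁ = v_p − v_c1 = 1090 m/s.
At r₂: circular v_c2 = √(μ/r₂) = 5207 m/s; transfer-apogee v_a = √[μ(2/r₂ − 1/a_t)] = 4287 m/s.
Δv₂ = v_c2 − v_a = 920.4 m/s.
Total Δv = Δv₁ + Δv₂ = 2011 m/s.

Δv_total ≈ 2010 m/s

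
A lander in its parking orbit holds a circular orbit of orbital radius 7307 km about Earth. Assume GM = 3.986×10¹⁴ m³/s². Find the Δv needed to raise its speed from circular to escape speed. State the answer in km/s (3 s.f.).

Δv ≈ 3.06 km/s

r = 7307 km = 7.307×10⁶ m.
Circular speed v_c = √(μ/r) = 7386 m/s.
Escape speed v_esc = √(2μ/r) = √2 × v_c = 10450 m/s.
Δv = v_esc − v_c = 3059 m/s = 3.059 km/s.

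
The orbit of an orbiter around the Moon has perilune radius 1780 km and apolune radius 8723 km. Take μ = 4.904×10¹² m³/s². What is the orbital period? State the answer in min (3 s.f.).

Semi-major axis a = (r_p + r_a)/2 = (1780.0 + 8723.0)/2 = 5251.5 km = 5.252×10⁶ m.
By Kepler's third law T = 2π√(a³/μ) = 2π × 5.434×10³ = 3.415×10⁴ s.
= 569.1 min.

T ≈ 569 min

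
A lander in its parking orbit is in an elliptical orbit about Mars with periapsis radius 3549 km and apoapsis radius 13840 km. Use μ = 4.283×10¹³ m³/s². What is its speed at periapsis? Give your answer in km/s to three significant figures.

Semi-major axis a = (r_p + r_a)/2 = 8694.5 km = 8.694×10⁶ m.
Vis-viva: v² = μ(2/r − 1/a) = 4.283×10¹³ × (5.635×10⁻⁷ − 1.150×10⁻⁷) = 1.921×10⁷ m²/s².
v = 4383 m/s = 4.383 km/s.

v ≈ 4.38 km/s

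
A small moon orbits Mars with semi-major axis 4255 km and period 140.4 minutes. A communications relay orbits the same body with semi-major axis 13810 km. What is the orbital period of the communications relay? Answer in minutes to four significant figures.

Kepler's third law: T² ∝ a³, so T₂ = T₁ (a₂/a₁)^(3/2).
a₂/a₁ = 3.246, (a₂/a₁)^(3/2) = 5.847.
T₂ = 140.4 × 5.847 = 820.9 minutes.

T₂ ≈ 820.9 minutes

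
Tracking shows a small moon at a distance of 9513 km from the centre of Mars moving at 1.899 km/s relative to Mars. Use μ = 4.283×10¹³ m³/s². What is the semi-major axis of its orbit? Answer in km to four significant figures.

a ≈ 7934 km

r = 9.513×10⁶ m.
Vis-viva rearranged: 1/a = 2/r − v²/μ = 2.102×10⁻⁷ − 8.420×10⁻⁸ = 1.260×10⁻⁷ m⁻¹.
a = 7.934×10⁶ m = 7934.0 km.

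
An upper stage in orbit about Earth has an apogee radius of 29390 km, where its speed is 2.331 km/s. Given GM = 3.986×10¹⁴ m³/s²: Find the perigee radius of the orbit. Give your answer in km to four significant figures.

r_a = 2.939×10⁷ m.
Specific energy ε = v²/2 − μ/r = -1.085×10⁷ J/kg, so a = −μ/(2ε) = 1.838×10⁷ m.
The apsides satisfy r_p + r_a = 2a, so the perigee radius is 2a − r_a = 7.362×10⁶ m = 7362.0 km.

perigee radius ≈ 7362 km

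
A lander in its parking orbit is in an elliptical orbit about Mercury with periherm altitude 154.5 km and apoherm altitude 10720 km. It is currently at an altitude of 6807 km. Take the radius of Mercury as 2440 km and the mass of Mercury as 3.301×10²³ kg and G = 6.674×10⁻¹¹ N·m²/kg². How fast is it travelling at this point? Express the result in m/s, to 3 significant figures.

μ = GM = 6.674×10⁻¹¹ × 3.301×10²³ = 2.203×10¹³ m³/s².
r_p = 2440 + 154.5 = 2594.5 km = 2.5945×10⁶ m.
r_a = 2440 + 10720 = 13160 km = 1.3160×10⁷ m.
r = 2440 + 6807 = 9247.0 km = 9.247×10⁶ m.
Semi-major axis a = (r_p + r_a)/2 = 7877.2 km = 7.877×10⁶ m.
Vis-viva: v² = μ(2/r − 1/a) = 2.203×10¹³ × (2.163×10⁻⁷ − 1.269×10⁻⁷) = 1.968×10⁶ m²/s².
v = 1403 m/s.

v ≈ 1400 m/s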